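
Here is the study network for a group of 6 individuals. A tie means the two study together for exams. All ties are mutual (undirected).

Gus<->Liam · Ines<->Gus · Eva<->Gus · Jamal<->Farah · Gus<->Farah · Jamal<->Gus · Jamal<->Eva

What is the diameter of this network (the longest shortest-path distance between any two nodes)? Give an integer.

2

Eccentricity of each node (its greatest distance to any other): Eva:2, Farah:2, Gus:1, Ines:2, Jamal:2, Liam:2.
The maximum eccentricity is 2, realized for instance by the pair Farah–Ines via Farah – Gus – Ines. So the diameter is 2.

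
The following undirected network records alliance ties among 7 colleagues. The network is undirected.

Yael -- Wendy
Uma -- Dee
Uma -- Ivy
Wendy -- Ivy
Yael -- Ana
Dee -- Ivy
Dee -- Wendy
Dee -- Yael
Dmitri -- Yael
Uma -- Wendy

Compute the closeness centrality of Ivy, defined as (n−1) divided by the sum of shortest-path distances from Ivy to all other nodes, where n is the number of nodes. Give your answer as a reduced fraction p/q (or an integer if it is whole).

6/11

Distances from Ivy: Ana:3, Dee:1, Dmitri:3, Uma:1, Wendy:1, Yael:2. Sum = 11.
n = 7, so closeness = 6/11.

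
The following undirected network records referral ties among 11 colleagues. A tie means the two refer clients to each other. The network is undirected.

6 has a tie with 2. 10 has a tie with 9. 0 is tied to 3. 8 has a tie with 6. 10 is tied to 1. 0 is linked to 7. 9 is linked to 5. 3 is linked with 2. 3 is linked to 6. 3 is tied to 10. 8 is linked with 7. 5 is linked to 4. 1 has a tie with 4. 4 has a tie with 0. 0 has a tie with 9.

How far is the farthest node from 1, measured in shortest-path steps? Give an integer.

Distances from 1: 0:2, 2:3, 3:2, 4:1, 5:2, 6:3, 7:3, 8:4, 9:2, 10:1.
The largest is 4 (to 8), so the eccentricity of 1 is 4.

4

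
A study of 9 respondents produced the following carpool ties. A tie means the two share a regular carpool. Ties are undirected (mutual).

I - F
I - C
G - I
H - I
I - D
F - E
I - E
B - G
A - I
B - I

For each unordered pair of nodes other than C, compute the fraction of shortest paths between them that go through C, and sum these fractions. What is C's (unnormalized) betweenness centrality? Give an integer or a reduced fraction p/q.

No shortest path between any pair of other nodes passes through C.
Summing the contributions gives betweenness(C) = 0.

0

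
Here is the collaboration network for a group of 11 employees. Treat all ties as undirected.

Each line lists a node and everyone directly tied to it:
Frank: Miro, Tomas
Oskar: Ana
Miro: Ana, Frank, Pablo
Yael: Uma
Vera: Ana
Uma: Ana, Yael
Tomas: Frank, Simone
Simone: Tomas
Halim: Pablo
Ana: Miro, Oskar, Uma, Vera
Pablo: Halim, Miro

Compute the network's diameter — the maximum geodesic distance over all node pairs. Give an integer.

6

Eccentricity of each node (its greatest distance to any other): Ana:4, Frank:4, Halim:5, Miro:3, Oskar:5, Pablo:4, Simone:6, Tomas:5, Uma:5, Vera:5, Yael:6.
The maximum eccentricity is 6, realized for instance by the pair Simone–Yael via Simone – Tomas – Frank – Miro – Ana – Uma – Yael. So the diameter is 6.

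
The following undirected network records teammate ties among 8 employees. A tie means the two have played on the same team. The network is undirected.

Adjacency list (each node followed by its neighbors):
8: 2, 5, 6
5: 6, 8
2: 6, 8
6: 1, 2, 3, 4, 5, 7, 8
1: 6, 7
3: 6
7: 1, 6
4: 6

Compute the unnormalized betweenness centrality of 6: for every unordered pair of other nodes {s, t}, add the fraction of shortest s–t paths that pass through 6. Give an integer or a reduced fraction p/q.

35/2

Pairs whose geodesics pass through 6 — 3–7: 1; 3–8: 1; 3–5: 1; 3–1: 1; 3–4: 1; 3–2: 1; 7–8: 1; 7–5: 1; 7–4: 1; 7–2: 1; 8–1: 1; 8–4: 1; 5–1: 1; 5–4: 1 … (+4 more pairs).
All other pairs contribute 0.
Summing the contributions gives betweenness(6) = 35/2.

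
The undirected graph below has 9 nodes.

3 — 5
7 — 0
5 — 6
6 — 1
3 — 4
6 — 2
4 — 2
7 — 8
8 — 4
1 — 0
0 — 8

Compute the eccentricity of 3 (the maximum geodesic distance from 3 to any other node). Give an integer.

Distances from 3: 0:3, 1:3, 2:2, 4:1, 5:1, 6:2, 7:3, 8:2.
The largest is 3 (to 0, 7, and 1), so the eccentricity of 3 is 3.

3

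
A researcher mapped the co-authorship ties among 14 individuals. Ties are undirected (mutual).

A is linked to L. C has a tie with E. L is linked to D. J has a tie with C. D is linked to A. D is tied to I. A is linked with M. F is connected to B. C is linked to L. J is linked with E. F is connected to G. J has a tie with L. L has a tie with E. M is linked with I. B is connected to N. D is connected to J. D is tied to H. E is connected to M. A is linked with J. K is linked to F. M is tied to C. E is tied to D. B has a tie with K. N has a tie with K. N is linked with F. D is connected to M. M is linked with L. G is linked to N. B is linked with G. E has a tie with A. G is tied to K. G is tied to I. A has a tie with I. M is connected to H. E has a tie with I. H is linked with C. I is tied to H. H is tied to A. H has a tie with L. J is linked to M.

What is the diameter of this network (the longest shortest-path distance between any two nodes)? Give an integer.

4

Eccentricity of each node (its greatest distance to any other): A:3, B:4, C:4, D:3, E:3, F:4, G:3, H:3, I:2, J:4, K:4, L:4, M:3, N:4.
The maximum eccentricity is 4, realized for instance by the pair J–F via J – E – I – G – F. So the diameter is 4.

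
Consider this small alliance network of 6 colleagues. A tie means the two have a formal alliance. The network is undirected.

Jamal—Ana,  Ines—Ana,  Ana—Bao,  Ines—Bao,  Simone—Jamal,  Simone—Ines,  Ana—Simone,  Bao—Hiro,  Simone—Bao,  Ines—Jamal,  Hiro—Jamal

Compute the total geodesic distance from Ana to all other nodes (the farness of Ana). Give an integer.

6

Distances from Ana: Bao:1, Hiro:2, Ines:1, Jamal:1, Simone:1.
Sum = 1 + 2 + 1 + 1 + 1 = 6.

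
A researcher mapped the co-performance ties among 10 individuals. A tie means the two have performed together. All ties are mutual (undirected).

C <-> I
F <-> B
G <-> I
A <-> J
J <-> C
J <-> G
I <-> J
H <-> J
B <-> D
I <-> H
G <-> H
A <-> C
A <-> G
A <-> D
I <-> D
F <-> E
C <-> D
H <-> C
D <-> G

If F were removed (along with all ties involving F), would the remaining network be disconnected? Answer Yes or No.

Removing F leaves {A, B, C, D, G, H, I, and J} with no path to {E}, so the network splits into 2 components. F is a cut vertex.

Yes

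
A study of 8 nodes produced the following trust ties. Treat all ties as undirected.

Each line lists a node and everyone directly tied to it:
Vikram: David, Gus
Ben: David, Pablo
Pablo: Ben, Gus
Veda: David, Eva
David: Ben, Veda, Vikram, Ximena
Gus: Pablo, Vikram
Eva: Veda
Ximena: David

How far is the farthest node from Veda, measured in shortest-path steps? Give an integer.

3

Distances from Veda: Ben:2, David:1, Eva:1, Gus:3, Pablo:3, Vikram:2, Ximena:2.
The largest is 3 (to Pablo and Gus), so the eccentricity of Veda is 3.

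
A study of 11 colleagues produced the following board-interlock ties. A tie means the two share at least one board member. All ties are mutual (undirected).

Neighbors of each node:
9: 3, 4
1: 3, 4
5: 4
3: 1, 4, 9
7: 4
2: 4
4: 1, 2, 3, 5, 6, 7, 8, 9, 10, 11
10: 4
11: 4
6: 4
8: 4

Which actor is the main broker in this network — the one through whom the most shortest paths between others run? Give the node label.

4

Unnormalized betweenness of each node: 1:0, 2:0, 3:1/2, 4:85/2, 5:0, 6:0, 7:0, 8:0, 9:0, 10:0, 11:0.
4 has the largest value, 85/2, making it the main broker — the node through which the most shortest paths run.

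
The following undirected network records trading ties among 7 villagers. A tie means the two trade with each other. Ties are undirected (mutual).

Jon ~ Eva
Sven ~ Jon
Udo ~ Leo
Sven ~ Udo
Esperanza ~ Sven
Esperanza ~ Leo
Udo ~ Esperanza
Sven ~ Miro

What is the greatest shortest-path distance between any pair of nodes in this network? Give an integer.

Eccentricity of each node (its greatest distance to any other): Esperanza:3, Eva:4, Jon:3, Leo:4, Miro:3, Sven:2, Udo:3.
The maximum eccentricity is 4, realized for instance by the pair Leo–Eva via Leo – Udo – Sven – Jon – Eva. So the diameter is 4.

4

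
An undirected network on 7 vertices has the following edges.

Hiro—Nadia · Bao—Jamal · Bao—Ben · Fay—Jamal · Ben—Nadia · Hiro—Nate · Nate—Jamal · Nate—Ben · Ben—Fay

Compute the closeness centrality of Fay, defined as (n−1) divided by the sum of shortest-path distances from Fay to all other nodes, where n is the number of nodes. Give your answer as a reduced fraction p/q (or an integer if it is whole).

6/11

Distances from Fay: Bao:2, Ben:1, Hiro:3, Jamal:1, Nadia:2, Nate:2. Sum = 11.
n = 7, so closeness = 6/11.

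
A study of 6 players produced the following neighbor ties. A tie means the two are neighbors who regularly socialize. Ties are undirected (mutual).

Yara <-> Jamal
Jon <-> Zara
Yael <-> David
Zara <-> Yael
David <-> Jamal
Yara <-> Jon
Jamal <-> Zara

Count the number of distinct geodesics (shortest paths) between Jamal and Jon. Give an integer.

The shortest distance is 2. The length-2 paths are: Jamal–Zara–Jon; Jamal–Yara–Jon.
That gives 2 distinct shortest paths.

2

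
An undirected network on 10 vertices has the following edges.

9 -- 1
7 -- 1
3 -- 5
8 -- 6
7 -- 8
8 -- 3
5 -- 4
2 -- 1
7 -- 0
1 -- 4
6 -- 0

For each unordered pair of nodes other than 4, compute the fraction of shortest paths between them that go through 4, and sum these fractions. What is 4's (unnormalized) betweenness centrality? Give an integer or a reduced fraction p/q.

Pairs whose geodesics pass through 4 — 5–0: 1/3; 5–1: 1; 5–7: 1/2; 5–9: 1; 5–2: 1; 1–3: 1/2; 3–9: 1/2; 3–2: 1/2.
All other pairs contribute 0.
Summing the contributions gives betweenness(4) = 16/3.

16/3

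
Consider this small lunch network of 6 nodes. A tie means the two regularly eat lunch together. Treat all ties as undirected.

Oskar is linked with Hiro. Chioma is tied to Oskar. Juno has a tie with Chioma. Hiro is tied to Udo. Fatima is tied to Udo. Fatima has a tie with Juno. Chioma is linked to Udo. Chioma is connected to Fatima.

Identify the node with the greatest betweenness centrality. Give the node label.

Chioma

Unnormalized betweenness of each node: Chioma:11/3, Fatima:5/6, Hiro:1/2, Juno:0, Oskar:5/6, Udo:13/6.
Chioma has the largest value, 11/3, making it the main broker — the node through which the most shortest paths run.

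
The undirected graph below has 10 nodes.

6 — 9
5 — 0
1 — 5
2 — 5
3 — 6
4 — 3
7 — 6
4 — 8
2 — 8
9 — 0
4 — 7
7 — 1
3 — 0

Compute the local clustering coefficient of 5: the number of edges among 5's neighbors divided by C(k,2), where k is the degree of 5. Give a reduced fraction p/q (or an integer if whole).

5's neighbors: 0, 1, and 2 (k = 3).
Possible neighbor pairs: C(3,2) = 3. Edges among them: none → e = 0.
Clustering(5) = 0/3 = 0.

0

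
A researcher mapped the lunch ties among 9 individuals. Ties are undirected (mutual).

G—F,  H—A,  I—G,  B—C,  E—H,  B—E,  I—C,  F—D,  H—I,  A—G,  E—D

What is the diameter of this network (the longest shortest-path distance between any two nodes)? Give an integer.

Eccentricity of each node (its greatest distance to any other): A:3, B:3, C:3, D:3, E:3, F:3, G:3, H:3, I:3.
The maximum eccentricity is 3, realized for instance by the pair C–D via C – B – E – D. So the diameter is 3.

3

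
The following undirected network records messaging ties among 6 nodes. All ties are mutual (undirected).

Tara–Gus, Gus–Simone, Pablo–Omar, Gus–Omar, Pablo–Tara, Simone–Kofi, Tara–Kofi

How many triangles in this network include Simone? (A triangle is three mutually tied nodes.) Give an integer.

Simone's neighbors are Gus and Kofi, but none of them are tied to each other, so no triangle contains Simone.

0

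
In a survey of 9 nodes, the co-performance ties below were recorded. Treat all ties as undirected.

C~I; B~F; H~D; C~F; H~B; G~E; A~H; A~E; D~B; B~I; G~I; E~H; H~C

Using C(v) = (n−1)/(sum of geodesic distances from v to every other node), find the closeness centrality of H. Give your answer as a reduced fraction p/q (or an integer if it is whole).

8/11

Distances from H: A:1, B:1, C:1, D:1, E:1, F:2, G:2, I:2. Sum = 11.
n = 9, so closeness = 8/11.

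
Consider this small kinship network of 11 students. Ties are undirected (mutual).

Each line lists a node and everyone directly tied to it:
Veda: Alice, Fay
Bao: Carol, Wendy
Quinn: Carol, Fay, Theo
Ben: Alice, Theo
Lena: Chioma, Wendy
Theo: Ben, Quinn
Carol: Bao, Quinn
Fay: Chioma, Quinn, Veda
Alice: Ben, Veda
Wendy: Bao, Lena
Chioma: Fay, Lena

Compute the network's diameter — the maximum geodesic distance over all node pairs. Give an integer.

5

Eccentricity of each node (its greatest distance to any other): Alice:5, Bao:5, Ben:5, Carol:4, Chioma:4, Fay:3, Lena:5, Quinn:3, Theo:4, Veda:4, Wendy:5.
The maximum eccentricity is 5, realized for instance by the pair Bao–Alice via Bao – Carol – Quinn – Fay – Veda – Alice. So the diameter is 5.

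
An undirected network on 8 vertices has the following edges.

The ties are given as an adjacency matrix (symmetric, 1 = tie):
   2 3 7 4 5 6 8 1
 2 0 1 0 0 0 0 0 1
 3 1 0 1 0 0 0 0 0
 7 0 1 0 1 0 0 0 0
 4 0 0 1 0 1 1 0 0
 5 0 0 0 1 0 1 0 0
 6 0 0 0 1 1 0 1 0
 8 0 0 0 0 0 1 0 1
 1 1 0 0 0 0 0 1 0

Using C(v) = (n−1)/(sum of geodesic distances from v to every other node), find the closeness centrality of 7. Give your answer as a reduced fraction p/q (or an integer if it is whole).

Distances from 7: 1:3, 2:2, 3:1, 4:1, 5:2, 6:2, 8:3. Sum = 14.
n = 8, so closeness = 7/14 = 1/2.

1/2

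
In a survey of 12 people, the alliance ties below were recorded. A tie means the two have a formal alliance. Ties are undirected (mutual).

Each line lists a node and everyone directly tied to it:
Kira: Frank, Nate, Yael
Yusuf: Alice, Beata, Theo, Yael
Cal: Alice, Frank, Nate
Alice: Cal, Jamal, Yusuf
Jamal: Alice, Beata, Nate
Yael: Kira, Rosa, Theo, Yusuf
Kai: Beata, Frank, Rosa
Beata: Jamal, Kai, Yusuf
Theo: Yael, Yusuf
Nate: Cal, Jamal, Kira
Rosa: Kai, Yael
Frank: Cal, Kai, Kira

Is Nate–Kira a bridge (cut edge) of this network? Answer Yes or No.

No

Even without that edge, Nate still reaches Kira via Nate – Cal – Frank – Kira, so the network stays connected. Not a bridge.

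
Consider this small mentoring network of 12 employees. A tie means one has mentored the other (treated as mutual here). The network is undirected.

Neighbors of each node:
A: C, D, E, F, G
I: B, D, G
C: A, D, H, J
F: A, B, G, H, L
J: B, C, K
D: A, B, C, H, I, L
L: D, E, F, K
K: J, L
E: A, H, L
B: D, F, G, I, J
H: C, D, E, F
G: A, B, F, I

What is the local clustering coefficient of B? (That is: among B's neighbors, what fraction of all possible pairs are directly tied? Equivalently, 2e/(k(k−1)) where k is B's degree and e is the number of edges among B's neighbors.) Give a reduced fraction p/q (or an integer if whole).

3/10

B's neighbors: D, F, G, I, and J (k = 5).
Possible neighbor pairs: C(5,2) = 10. Edges among them: D–I, F–G, G–I → e = 3.
Clustering(B) = 3/10.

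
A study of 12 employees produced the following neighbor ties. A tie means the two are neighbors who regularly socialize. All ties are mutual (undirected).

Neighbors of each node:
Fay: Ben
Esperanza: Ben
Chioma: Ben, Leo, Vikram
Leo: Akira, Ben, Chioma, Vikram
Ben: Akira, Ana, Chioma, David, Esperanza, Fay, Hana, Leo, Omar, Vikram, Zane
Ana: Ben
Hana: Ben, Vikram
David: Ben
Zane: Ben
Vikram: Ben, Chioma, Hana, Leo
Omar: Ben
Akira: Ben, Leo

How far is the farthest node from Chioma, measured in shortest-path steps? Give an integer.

2

Distances from Chioma: Akira:2, Ana:2, Ben:1, David:2, Esperanza:2, Fay:2, Hana:2, Leo:1, Omar:2, Vikram:1, Zane:2.
The largest is 2 (to Omar, Ana, David, Hana, Akira, Zane, Fay, and Esperanza), so the eccentricity of Chioma is 2.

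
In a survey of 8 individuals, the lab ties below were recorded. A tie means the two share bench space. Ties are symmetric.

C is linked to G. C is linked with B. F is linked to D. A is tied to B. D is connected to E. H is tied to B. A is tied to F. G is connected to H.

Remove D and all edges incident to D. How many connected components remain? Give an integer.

Without D, the remaining ties split the others into: {A, B, C, F, G, H}; {E}.
That's 2 separate components.

2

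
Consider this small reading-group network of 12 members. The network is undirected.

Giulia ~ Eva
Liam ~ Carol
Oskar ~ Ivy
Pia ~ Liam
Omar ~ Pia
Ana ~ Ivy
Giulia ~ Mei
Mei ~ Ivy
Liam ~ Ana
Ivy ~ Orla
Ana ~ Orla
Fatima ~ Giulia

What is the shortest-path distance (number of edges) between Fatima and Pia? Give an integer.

One shortest route is Fatima – Giulia – Mei – Ivy – Ana – Liam – Pia, which uses 6 edges, and at distance 5 from Fatima we only reach {Liam}, which does not include Pia. So d(Fatima,Pia) = 6.

6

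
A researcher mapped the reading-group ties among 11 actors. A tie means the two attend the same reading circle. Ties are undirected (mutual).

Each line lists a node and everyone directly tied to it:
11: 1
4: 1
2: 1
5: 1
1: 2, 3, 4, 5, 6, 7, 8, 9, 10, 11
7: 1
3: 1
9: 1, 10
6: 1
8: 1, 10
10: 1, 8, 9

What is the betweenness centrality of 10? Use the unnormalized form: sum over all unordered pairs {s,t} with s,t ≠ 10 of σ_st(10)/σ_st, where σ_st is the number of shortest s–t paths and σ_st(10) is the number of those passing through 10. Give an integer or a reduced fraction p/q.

1/2

Pairs whose geodesics pass through 10 — 8–9: 1/2.
All other pairs contribute 0.
Summing the contributions gives betweenness(10) = 1/2.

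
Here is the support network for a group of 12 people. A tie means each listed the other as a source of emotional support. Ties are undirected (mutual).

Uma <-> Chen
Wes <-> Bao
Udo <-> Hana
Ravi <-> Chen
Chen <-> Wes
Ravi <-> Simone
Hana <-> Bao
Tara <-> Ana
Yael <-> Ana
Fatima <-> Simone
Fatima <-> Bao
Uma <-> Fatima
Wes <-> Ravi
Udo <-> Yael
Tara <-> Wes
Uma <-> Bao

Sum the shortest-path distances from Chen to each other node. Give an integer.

Distances from Chen: Ana:3, Bao:2, Fatima:2, Hana:3, Ravi:1, Simone:2, Tara:2, Udo:4, Uma:1, Wes:1, Yael:4.
Sum = 3 + 2 + 2 + 3 + 1 + 2 + 2 + 4 + 1 + 1 + 4 = 25.

25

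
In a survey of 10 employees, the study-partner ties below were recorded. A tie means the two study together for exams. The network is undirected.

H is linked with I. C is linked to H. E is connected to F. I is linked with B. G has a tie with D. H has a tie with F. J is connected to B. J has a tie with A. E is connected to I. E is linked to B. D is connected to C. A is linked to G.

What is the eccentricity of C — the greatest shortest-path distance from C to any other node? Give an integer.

Distances from C: A:3, B:3, D:1, E:3, F:2, G:2, H:1, I:2, J:4.
The largest is 4 (to J), so the eccentricity of C is 4.

4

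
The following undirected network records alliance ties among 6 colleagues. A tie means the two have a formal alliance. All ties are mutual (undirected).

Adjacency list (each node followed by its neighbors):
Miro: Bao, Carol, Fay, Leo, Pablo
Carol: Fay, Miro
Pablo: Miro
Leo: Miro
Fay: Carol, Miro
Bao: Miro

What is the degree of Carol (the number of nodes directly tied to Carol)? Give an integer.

2

Carol is directly tied to Fay and Miro. That is 2 neighbors, so the degree of Carol is 2.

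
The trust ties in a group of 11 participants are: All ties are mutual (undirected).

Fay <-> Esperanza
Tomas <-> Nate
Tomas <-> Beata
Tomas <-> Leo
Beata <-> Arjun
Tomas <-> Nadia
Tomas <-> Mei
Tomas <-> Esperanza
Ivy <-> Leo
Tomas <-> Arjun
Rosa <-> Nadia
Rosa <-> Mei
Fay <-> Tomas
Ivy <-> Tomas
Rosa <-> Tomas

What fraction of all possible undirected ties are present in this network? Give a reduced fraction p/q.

3/11

There are 15 edges and 11 nodes, so the maximum possible is C(11,2) = 55.
Density = 15/55 = 3/11.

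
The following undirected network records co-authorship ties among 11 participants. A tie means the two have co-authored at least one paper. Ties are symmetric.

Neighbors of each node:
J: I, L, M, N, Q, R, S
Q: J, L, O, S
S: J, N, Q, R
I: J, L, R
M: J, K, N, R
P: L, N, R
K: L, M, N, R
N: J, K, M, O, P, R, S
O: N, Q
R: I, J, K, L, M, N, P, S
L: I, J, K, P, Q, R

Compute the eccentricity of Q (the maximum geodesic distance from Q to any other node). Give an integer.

2

Distances from Q: I:2, J:1, K:2, L:1, M:2, N:2, O:1, P:2, R:2, S:1.
The largest is 2 (to N, R, I, K, P, and M), so the eccentricity of Q is 2.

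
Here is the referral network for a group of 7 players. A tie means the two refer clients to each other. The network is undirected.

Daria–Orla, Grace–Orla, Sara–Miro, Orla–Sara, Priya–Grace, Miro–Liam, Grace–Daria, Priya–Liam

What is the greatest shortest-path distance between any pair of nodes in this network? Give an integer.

Eccentricity of each node (its greatest distance to any other): Daria:3, Grace:3, Liam:3, Miro:3, Orla:3, Priya:3, Sara:3.
The maximum eccentricity is 3, realized for instance by the pair Miro–Daria via Miro – Sara – Orla – Daria. So the diameter is 3.

3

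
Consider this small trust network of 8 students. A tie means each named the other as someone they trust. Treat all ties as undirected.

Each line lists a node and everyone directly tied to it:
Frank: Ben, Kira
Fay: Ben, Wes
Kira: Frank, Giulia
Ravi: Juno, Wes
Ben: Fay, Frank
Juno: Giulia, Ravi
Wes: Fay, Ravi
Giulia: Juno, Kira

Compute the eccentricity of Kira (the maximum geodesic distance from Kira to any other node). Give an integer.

4

Distances from Kira: Ben:2, Fay:3, Frank:1, Giulia:1, Juno:2, Ravi:3, Wes:4.
The largest is 4 (to Wes), so the eccentricity of Kira is 4.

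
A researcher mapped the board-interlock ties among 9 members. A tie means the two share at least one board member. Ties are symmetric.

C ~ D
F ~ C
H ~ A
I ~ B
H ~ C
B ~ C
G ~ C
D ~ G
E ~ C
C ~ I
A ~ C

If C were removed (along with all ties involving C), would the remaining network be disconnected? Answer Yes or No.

Removing C leaves {B and I} with no path to {F}, so the network splits into 5 components. C is a cut vertex.

Yes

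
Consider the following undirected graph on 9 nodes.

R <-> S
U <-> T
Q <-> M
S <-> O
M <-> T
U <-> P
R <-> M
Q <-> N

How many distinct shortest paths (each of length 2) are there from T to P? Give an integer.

The shortest distance is 2, and the only length-2 path is T–U–P. So there is exactly 1 shortest path.

1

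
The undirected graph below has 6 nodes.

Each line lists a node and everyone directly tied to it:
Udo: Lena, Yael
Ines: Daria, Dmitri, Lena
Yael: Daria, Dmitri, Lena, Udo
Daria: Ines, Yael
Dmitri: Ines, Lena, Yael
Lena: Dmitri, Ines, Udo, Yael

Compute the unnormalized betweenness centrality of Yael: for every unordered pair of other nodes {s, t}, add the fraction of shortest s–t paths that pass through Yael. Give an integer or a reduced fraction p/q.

Pairs whose geodesics pass through Yael — Lena–Daria: 1/2; Daria–Udo: 1; Daria–Dmitri: 1/2; Udo–Dmitri: 1/2.
All other pairs contribute 0.
Summing the contributions gives betweenness(Yael) = 5/2.

5/2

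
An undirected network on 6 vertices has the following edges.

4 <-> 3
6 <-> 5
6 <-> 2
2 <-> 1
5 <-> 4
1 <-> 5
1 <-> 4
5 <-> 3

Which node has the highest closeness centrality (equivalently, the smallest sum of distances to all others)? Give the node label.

5

Farness (sum of distances to all others) for each node — 1:7, 2:9, 3:9, 4:7, 5:6, 6:8.
The smallest farness is 6, for 5, so 5 has the highest closeness.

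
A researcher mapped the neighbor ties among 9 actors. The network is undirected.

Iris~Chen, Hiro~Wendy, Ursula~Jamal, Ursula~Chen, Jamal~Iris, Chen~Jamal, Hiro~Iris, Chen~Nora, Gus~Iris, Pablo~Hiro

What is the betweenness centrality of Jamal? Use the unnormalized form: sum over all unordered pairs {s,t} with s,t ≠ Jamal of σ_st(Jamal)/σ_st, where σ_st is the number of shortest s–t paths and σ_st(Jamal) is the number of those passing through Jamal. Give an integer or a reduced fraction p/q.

Pairs whose geodesics pass through Jamal — Iris–Ursula: 1/2; Ursula–Hiro: 1/2; Ursula–Gus: 1/2; Ursula–Wendy: 1/2; Ursula–Pablo: 1/2.
All other pairs contribute 0.
Summing the contributions gives betweenness(Jamal) = 5/2.

5/2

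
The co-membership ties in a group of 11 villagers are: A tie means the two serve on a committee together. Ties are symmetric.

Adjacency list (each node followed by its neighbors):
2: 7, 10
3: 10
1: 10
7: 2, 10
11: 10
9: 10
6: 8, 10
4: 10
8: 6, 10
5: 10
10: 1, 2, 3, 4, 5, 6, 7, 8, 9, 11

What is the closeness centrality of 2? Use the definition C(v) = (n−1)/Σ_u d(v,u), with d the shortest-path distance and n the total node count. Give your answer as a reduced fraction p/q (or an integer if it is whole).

5/9

Distances from 2: 1:2, 3:2, 4:2, 5:2, 6:2, 7:1, 8:2, 9:2, 10:1, 11:2. Sum = 18.
n = 11, so closeness = 10/18 = 5/9.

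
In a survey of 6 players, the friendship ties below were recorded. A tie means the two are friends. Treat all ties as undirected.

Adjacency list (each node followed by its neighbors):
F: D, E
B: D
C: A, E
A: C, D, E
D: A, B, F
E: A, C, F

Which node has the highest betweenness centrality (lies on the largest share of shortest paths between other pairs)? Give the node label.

Unnormalized betweenness of each node: A:3, B:0, C:0, D:9/2, E:3/2, F:1.
D has the largest value, 9/2, making it the main broker — the node through which the most shortest paths run.

D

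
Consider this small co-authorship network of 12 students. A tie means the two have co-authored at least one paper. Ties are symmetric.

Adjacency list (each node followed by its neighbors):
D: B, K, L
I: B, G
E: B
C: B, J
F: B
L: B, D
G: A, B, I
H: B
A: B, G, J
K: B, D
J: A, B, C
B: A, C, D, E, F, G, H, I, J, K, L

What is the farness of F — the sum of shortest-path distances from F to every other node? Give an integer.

Distances from F: A:2, B:1, C:2, D:2, E:2, G:2, H:2, I:2, J:2, K:2, L:2.
Sum = 2 + 1 + 2 + 2 + 2 + 2 + 2 + 2 + 2 + 2 + 2 = 21.

21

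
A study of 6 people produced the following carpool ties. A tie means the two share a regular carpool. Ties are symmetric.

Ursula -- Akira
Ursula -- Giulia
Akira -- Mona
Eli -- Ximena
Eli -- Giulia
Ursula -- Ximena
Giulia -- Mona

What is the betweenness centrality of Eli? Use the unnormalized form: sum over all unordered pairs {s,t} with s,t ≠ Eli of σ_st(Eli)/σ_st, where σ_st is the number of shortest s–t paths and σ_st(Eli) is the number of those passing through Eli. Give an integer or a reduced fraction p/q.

5/6

Pairs whose geodesics pass through Eli — Ximena–Giulia: 1/2; Ximena–Mona: 1/3.
All other pairs contribute 0.
Summing the contributions gives betweenness(Eli) = 5/6.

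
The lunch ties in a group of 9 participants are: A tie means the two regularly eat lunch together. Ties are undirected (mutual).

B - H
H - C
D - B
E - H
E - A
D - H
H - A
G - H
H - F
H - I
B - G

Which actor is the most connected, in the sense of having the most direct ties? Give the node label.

Degrees — A:2, B:3, C:1, D:2, E:2, F:1, G:2, H:8, I:1.
The maximum is 8, attained only by H.

H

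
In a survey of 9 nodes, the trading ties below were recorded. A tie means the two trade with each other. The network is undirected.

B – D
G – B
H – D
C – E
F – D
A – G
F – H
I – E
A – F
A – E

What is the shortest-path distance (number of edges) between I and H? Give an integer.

One shortest route is I – E – A – F – H, which uses 4 edges, and at distance 3 from I we only reach {F, G}, which does not include H. So d(I,H) = 4.

4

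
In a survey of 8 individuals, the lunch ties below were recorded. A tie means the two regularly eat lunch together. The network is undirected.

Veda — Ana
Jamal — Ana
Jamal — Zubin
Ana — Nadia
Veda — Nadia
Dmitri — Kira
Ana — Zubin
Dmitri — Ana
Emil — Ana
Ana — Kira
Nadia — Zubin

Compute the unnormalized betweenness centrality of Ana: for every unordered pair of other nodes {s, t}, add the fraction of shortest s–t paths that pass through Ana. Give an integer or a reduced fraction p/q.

Pairs whose geodesics pass through Ana — Kira–Emil: 1; Kira–Zubin: 1; Kira–Nadia: 1; Kira–Jamal: 1; Kira–Veda: 1; Emil–Zubin: 1; Emil–Nadia: 1; Emil–Jamal: 1; Emil–Dmitri: 1; Emil–Veda: 1; Zubin–Dmitri: 1; Zubin–Veda: 1/2; Nadia–Jamal: 1/2; Nadia–Dmitri: 1 … (+3 more pairs).
All other pairs contribute 0.
Summing the contributions gives betweenness(Ana) = 16.

16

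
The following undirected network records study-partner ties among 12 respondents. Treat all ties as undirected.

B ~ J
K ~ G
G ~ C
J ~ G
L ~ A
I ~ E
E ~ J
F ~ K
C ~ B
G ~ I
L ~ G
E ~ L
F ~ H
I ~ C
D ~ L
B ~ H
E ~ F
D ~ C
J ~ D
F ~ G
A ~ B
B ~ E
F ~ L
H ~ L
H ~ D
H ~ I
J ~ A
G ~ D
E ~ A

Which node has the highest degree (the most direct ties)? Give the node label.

G

Degrees — A:4, B:5, C:4, D:5, E:6, F:5, G:7, H:5, I:4, J:5, K:2, L:6.
The maximum is 7, attained only by G.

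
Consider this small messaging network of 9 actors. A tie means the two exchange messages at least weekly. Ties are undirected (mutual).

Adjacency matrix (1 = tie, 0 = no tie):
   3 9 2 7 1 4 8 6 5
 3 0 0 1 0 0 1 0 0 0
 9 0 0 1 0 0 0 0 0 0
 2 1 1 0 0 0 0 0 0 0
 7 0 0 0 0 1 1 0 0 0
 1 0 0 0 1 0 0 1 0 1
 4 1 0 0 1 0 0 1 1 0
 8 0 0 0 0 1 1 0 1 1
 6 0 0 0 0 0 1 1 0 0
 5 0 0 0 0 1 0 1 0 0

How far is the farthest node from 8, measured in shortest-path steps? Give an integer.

Distances from 8: 1:1, 2:3, 3:2, 4:1, 5:1, 6:1, 7:2, 9:4.
The largest is 4 (to 9), so the eccentricity of 8 is 4.

4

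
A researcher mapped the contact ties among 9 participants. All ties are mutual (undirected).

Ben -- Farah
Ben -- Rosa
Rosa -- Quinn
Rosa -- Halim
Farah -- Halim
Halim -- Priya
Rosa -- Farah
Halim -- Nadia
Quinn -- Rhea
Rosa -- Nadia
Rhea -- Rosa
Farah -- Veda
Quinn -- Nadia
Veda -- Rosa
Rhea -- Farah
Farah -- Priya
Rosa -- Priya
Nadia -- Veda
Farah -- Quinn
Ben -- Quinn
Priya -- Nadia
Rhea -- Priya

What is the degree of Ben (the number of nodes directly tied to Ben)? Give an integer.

Ben is directly tied to Farah, Quinn, and Rosa. That is 3 neighbors, so the degree of Ben is 3.

3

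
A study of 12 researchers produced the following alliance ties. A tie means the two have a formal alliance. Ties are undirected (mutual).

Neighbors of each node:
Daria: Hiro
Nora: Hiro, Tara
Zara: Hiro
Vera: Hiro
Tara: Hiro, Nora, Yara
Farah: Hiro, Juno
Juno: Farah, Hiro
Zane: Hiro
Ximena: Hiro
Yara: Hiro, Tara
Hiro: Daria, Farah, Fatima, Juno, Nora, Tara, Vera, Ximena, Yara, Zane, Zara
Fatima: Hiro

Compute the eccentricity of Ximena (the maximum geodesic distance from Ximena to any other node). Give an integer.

Distances from Ximena: Daria:2, Farah:2, Fatima:2, Hiro:1, Juno:2, Nora:2, Tara:2, Vera:2, Yara:2, Zane:2, Zara:2.
The largest is 2 (to Zara, Juno, Yara, Daria, Nora, Tara, Zane, Farah, Fatima, and Vera), so the eccentricity of Ximena is 2.

2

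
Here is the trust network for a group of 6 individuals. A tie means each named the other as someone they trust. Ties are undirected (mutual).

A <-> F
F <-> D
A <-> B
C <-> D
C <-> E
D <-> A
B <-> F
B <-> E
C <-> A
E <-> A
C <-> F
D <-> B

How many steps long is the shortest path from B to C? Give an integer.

2

One shortest route is B – E – C, which uses 2 edges, and B and C are not directly tied, so nothing shorter exists. So d(B,C) = 2.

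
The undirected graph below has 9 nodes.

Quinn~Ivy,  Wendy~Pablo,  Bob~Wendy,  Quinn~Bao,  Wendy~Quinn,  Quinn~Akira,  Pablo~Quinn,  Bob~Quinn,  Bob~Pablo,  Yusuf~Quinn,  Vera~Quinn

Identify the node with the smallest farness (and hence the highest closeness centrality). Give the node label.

Farness (sum of distances to all others) for each node — Akira:15, Bao:15, Bob:13, Ivy:15, Pablo:13, Quinn:8, Vera:15, Wendy:13, Yusuf:15.
The smallest farness is 8, for Quinn, so Quinn has the highest closeness.

Quinn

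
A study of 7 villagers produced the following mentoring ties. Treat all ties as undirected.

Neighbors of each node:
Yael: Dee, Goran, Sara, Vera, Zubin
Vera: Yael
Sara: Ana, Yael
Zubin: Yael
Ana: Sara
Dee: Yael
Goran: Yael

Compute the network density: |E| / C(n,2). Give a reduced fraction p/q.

2/7

There are 6 edges and 7 nodes, so the maximum possible is C(7,2) = 21.
Density = 6/21 = 2/7.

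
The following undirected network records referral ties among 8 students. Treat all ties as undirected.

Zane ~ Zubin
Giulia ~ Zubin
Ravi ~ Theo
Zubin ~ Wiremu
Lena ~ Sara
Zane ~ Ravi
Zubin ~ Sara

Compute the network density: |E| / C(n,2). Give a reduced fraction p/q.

There are 7 edges and 8 nodes, so the maximum possible is C(8,2) = 28.
Density = 7/28 = 1/4.

1/4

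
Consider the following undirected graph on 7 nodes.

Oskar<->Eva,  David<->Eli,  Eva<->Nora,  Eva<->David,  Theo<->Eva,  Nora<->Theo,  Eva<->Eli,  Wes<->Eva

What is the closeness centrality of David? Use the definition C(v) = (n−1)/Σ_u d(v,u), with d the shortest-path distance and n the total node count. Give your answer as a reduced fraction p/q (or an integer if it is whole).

3/5

Distances from David: Eli:1, Eva:1, Nora:2, Oskar:2, Theo:2, Wes:2. Sum = 10.
n = 7, so closeness = 6/10 = 3/5.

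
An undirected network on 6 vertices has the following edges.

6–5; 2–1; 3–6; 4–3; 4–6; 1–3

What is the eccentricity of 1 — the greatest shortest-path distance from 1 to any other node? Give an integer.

3

Distances from 1: 2:1, 3:1, 4:2, 5:3, 6:2.
The largest is 3 (to 5), so the eccentricity of 1 is 3.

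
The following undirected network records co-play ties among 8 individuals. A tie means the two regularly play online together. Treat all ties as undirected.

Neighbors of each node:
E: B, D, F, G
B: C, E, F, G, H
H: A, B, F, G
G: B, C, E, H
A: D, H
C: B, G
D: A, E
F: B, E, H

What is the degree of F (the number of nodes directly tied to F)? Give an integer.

F is directly tied to B, E, and H. That is 3 neighbors, so the degree of F is 3.

3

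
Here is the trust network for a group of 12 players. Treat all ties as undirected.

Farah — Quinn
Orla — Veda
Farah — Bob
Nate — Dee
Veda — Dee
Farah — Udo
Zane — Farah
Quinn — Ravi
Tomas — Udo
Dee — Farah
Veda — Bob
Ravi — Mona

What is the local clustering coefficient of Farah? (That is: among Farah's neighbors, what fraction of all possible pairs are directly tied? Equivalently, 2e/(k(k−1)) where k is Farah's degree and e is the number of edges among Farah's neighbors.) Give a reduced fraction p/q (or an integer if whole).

Farah's neighbors: Bob, Dee, Quinn, Udo, and Zane (k = 5).
Possible neighbor pairs: C(5,2) = 10. Edges among them: none → e = 0.
Clustering(Farah) = 0/10 = 0.

0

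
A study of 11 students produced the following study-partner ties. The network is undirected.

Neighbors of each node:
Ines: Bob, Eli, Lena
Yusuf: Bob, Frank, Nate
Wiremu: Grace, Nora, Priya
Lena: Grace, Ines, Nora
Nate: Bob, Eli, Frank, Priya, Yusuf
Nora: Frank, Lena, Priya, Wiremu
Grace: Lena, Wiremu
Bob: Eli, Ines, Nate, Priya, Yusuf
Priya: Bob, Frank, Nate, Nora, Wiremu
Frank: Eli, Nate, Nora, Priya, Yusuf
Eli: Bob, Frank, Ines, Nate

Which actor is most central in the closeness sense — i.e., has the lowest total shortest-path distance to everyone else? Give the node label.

Priya

Farness (sum of distances to all others) for each node — Bob:16, Eli:18, Frank:16, Grace:24, Ines:18, Lena:19, Nate:17, Nora:16, Priya:15, Wiremu:20, Yusuf:21.
The smallest farness is 15, for Priya, so Priya has the highest closeness.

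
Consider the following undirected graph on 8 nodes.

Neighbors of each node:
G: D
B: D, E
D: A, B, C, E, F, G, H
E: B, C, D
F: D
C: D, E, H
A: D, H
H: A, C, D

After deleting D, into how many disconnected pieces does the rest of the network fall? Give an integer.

3

Without D, the remaining ties split the others into: {F}; {A, B, C, E, H}; {G}.
That's 3 separate components.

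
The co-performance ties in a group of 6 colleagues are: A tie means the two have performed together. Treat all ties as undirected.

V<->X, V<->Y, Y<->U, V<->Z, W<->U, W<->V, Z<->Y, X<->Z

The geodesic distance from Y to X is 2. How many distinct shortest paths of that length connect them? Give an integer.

2

The shortest distance is 2. The length-2 paths are: Y–V–X; Y–Z–X.
That gives 2 distinct shortest paths.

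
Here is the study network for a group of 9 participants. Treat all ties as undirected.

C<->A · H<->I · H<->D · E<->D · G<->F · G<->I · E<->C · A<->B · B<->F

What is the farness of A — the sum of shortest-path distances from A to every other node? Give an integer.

20

Distances from A: B:1, C:1, D:3, E:2, F:2, G:3, H:4, I:4.
Sum = 1 + 1 + 3 + 2 + 2 + 3 + 4 + 4 = 20.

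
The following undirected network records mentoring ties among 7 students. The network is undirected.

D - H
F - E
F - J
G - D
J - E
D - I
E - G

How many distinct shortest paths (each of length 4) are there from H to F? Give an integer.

The shortest distance is 4, and the only length-4 path is H–D–G–E–F. So there is exactly 1 shortest path.

1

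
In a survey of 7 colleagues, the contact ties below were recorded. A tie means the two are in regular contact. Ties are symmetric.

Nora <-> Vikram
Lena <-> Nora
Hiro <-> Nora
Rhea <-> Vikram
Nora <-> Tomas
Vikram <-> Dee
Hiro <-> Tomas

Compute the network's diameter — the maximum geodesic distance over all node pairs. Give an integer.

Eccentricity of each node (its greatest distance to any other): Dee:3, Hiro:3, Lena:3, Nora:2, Rhea:3, Tomas:3, Vikram:2.
The maximum eccentricity is 3, realized for instance by the pair Rhea–Lena via Rhea – Vikram – Nora – Lena. So the diameter is 3.

3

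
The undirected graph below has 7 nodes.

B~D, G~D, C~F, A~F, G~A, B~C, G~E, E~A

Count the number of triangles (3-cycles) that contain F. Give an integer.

0

F's neighbors are A and C, but none of them are tied to each other, so no triangle contains F.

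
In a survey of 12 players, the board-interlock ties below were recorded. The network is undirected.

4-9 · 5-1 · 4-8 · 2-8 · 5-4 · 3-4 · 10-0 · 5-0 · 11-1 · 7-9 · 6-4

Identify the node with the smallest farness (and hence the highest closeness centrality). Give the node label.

4

Farness (sum of distances to all others) for each node — 0:29, 1:29, 2:37, 3:29, 4:19, 5:21, 6:29, 7:37, 8:27, 9:27, 10:39, 11:39.
The smallest farness is 19, for 4, so 4 has the highest closeness.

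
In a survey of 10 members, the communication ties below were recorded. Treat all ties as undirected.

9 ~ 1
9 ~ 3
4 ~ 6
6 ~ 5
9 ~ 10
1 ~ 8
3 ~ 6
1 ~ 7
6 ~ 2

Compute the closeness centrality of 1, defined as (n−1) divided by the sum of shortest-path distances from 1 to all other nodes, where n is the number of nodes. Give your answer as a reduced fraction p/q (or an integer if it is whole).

9/22

Distances from 1: 2:4, 3:2, 4:4, 5:4, 6:3, 7:1, 8:1, 9:1, 10:2. Sum = 22.
n = 10, so closeness = 9/22.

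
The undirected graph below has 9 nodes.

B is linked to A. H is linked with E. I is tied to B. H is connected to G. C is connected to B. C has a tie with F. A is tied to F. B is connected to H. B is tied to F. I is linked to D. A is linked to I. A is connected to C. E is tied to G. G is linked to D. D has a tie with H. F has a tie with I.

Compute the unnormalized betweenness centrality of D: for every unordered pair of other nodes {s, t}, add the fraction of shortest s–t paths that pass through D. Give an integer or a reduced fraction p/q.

19/6

Pairs whose geodesics pass through D — G–A: 1/2; G–F: 1/2; G–I: 1; H–I: 1/2; E–I: 2/3.
All other pairs contribute 0.
Summing the contributions gives betweenness(D) = 19/6.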